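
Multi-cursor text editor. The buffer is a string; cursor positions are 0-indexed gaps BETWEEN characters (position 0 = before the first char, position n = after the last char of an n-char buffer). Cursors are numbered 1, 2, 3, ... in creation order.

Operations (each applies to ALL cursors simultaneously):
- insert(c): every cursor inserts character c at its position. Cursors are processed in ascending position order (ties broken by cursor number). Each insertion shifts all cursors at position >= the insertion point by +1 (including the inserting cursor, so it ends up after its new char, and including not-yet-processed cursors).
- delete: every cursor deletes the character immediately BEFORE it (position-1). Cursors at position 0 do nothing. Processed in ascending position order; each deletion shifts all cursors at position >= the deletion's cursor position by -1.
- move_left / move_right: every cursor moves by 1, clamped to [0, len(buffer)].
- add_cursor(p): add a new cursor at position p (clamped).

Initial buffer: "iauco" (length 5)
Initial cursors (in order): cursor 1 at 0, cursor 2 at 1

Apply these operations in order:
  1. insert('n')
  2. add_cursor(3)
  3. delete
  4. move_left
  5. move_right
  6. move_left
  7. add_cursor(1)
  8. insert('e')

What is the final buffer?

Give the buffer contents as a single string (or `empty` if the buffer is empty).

After op 1 (insert('n')): buffer="ninauco" (len 7), cursors c1@1 c2@3, authorship 1.2....
After op 2 (add_cursor(3)): buffer="ninauco" (len 7), cursors c1@1 c2@3 c3@3, authorship 1.2....
After op 3 (delete): buffer="auco" (len 4), cursors c1@0 c2@0 c3@0, authorship ....
After op 4 (move_left): buffer="auco" (len 4), cursors c1@0 c2@0 c3@0, authorship ....
After op 5 (move_right): buffer="auco" (len 4), cursors c1@1 c2@1 c3@1, authorship ....
After op 6 (move_left): buffer="auco" (len 4), cursors c1@0 c2@0 c3@0, authorship ....
After op 7 (add_cursor(1)): buffer="auco" (len 4), cursors c1@0 c2@0 c3@0 c4@1, authorship ....
After op 8 (insert('e')): buffer="eeeaeuco" (len 8), cursors c1@3 c2@3 c3@3 c4@5, authorship 123.4...

Answer: eeeaeuco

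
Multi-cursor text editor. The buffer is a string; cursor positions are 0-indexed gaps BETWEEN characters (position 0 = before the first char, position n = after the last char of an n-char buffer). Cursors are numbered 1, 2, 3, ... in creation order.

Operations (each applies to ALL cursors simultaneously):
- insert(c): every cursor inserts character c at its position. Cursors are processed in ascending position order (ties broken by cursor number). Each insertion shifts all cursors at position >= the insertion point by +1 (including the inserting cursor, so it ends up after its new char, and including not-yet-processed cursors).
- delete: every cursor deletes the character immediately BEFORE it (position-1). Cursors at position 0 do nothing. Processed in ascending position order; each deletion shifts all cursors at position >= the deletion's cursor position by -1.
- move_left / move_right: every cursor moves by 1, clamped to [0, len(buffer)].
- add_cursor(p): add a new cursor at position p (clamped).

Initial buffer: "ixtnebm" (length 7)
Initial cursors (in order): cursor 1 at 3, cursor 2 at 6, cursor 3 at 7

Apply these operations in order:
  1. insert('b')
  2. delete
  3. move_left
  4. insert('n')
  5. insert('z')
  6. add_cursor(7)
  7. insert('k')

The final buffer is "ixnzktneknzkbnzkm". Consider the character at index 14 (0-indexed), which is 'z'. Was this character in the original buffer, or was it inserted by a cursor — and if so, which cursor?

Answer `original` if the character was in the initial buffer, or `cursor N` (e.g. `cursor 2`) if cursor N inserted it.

Answer: cursor 3

Derivation:
After op 1 (insert('b')): buffer="ixtbnebbmb" (len 10), cursors c1@4 c2@8 c3@10, authorship ...1...2.3
After op 2 (delete): buffer="ixtnebm" (len 7), cursors c1@3 c2@6 c3@7, authorship .......
After op 3 (move_left): buffer="ixtnebm" (len 7), cursors c1@2 c2@5 c3@6, authorship .......
After op 4 (insert('n')): buffer="ixntnenbnm" (len 10), cursors c1@3 c2@7 c3@9, authorship ..1...2.3.
After op 5 (insert('z')): buffer="ixnztnenzbnzm" (len 13), cursors c1@4 c2@9 c3@12, authorship ..11...22.33.
After op 6 (add_cursor(7)): buffer="ixnztnenzbnzm" (len 13), cursors c1@4 c4@7 c2@9 c3@12, authorship ..11...22.33.
After op 7 (insert('k')): buffer="ixnzktneknzkbnzkm" (len 17), cursors c1@5 c4@9 c2@12 c3@16, authorship ..111...4222.333.
Authorship (.=original, N=cursor N): . . 1 1 1 . . . 4 2 2 2 . 3 3 3 .
Index 14: author = 3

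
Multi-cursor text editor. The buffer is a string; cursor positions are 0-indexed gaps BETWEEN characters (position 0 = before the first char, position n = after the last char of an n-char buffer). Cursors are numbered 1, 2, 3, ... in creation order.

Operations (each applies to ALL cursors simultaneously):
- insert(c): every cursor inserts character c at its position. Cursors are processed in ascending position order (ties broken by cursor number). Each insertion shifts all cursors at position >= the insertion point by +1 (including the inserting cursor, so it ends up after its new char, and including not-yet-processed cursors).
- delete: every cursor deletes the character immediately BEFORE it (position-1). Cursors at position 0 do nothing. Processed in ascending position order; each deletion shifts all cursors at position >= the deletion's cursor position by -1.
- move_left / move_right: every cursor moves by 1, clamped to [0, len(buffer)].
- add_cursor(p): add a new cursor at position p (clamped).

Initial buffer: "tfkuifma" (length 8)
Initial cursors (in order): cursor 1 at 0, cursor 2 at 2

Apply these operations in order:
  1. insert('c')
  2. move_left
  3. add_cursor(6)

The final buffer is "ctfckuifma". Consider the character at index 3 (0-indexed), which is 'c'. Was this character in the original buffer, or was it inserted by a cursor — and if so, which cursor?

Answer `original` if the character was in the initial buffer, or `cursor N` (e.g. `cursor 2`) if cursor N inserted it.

After op 1 (insert('c')): buffer="ctfckuifma" (len 10), cursors c1@1 c2@4, authorship 1..2......
After op 2 (move_left): buffer="ctfckuifma" (len 10), cursors c1@0 c2@3, authorship 1..2......
After op 3 (add_cursor(6)): buffer="ctfckuifma" (len 10), cursors c1@0 c2@3 c3@6, authorship 1..2......
Authorship (.=original, N=cursor N): 1 . . 2 . . . . . .
Index 3: author = 2

Answer: cursor 2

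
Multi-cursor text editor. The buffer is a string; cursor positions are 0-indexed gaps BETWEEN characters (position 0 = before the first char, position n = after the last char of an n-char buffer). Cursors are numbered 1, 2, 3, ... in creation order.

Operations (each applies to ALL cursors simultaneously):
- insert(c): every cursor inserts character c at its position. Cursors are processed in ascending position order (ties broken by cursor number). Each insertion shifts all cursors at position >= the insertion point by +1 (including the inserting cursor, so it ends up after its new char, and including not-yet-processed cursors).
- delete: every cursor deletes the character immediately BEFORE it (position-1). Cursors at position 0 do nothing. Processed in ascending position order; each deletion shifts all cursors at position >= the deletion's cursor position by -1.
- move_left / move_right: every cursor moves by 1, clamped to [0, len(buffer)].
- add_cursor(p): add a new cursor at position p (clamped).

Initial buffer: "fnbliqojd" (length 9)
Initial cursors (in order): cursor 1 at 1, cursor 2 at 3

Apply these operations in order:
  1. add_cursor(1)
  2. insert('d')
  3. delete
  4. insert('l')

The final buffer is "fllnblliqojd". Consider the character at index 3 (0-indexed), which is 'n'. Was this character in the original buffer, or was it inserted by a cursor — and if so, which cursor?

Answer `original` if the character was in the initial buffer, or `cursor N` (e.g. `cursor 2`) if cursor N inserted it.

Answer: original

Derivation:
After op 1 (add_cursor(1)): buffer="fnbliqojd" (len 9), cursors c1@1 c3@1 c2@3, authorship .........
After op 2 (insert('d')): buffer="fddnbdliqojd" (len 12), cursors c1@3 c3@3 c2@6, authorship .13..2......
After op 3 (delete): buffer="fnbliqojd" (len 9), cursors c1@1 c3@1 c2@3, authorship .........
After op 4 (insert('l')): buffer="fllnblliqojd" (len 12), cursors c1@3 c3@3 c2@6, authorship .13..2......
Authorship (.=original, N=cursor N): . 1 3 . . 2 . . . . . .
Index 3: author = original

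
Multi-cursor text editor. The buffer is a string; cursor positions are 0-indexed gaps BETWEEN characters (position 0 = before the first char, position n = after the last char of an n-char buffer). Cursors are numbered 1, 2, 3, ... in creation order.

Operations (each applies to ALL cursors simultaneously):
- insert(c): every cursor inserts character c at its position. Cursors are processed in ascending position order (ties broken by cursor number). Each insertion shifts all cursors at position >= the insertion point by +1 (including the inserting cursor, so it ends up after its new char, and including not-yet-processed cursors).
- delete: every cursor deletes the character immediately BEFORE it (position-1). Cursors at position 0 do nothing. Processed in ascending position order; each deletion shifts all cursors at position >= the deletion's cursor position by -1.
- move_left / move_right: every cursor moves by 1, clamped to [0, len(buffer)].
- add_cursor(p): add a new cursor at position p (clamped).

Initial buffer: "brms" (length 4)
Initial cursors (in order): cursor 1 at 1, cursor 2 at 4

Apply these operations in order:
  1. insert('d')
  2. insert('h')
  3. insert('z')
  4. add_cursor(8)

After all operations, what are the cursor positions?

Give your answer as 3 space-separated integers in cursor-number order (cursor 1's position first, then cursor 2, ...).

Answer: 4 10 8

Derivation:
After op 1 (insert('d')): buffer="bdrmsd" (len 6), cursors c1@2 c2@6, authorship .1...2
After op 2 (insert('h')): buffer="bdhrmsdh" (len 8), cursors c1@3 c2@8, authorship .11...22
After op 3 (insert('z')): buffer="bdhzrmsdhz" (len 10), cursors c1@4 c2@10, authorship .111...222
After op 4 (add_cursor(8)): buffer="bdhzrmsdhz" (len 10), cursors c1@4 c3@8 c2@10, authorship .111...222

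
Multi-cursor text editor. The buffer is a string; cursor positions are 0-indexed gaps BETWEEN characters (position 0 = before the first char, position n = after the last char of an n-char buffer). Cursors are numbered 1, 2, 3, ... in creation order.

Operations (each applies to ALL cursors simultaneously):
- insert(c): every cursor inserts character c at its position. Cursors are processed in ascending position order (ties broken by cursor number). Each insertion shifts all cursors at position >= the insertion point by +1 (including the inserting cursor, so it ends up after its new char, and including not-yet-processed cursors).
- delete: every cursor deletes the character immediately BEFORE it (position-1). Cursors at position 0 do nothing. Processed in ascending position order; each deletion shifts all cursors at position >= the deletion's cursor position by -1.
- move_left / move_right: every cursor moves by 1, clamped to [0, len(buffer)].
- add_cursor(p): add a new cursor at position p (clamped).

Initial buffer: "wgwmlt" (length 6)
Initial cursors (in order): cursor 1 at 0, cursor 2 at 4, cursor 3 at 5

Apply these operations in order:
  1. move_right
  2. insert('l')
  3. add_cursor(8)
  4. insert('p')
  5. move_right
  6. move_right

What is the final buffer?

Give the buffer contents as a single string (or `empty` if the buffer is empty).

After op 1 (move_right): buffer="wgwmlt" (len 6), cursors c1@1 c2@5 c3@6, authorship ......
After op 2 (insert('l')): buffer="wlgwmlltl" (len 9), cursors c1@2 c2@7 c3@9, authorship .1....2.3
After op 3 (add_cursor(8)): buffer="wlgwmlltl" (len 9), cursors c1@2 c2@7 c4@8 c3@9, authorship .1....2.3
After op 4 (insert('p')): buffer="wlpgwmllptplp" (len 13), cursors c1@3 c2@9 c4@11 c3@13, authorship .11....22.433
After op 5 (move_right): buffer="wlpgwmllptplp" (len 13), cursors c1@4 c2@10 c4@12 c3@13, authorship .11....22.433
After op 6 (move_right): buffer="wlpgwmllptplp" (len 13), cursors c1@5 c2@11 c3@13 c4@13, authorship .11....22.433

Answer: wlpgwmllptplp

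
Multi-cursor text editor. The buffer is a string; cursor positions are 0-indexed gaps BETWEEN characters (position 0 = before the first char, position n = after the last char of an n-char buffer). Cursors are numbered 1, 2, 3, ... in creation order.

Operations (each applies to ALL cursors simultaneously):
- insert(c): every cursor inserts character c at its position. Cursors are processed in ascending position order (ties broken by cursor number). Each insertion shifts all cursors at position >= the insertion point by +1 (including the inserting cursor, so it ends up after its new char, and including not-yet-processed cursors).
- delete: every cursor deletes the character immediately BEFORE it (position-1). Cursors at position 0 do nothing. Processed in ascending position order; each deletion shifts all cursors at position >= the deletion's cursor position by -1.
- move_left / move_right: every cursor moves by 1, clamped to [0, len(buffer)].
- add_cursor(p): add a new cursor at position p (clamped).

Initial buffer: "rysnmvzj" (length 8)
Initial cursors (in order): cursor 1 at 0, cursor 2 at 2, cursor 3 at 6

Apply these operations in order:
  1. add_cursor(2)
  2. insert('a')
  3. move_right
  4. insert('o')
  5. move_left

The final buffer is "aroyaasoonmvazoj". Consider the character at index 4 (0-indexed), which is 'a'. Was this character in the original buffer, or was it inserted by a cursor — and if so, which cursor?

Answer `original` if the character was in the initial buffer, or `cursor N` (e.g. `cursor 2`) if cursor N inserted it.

After op 1 (add_cursor(2)): buffer="rysnmvzj" (len 8), cursors c1@0 c2@2 c4@2 c3@6, authorship ........
After op 2 (insert('a')): buffer="aryaasnmvazj" (len 12), cursors c1@1 c2@5 c4@5 c3@10, authorship 1..24....3..
After op 3 (move_right): buffer="aryaasnmvazj" (len 12), cursors c1@2 c2@6 c4@6 c3@11, authorship 1..24....3..
After op 4 (insert('o')): buffer="aroyaasoonmvazoj" (len 16), cursors c1@3 c2@9 c4@9 c3@15, authorship 1.1.24.24...3.3.
After op 5 (move_left): buffer="aroyaasoonmvazoj" (len 16), cursors c1@2 c2@8 c4@8 c3@14, authorship 1.1.24.24...3.3.
Authorship (.=original, N=cursor N): 1 . 1 . 2 4 . 2 4 . . . 3 . 3 .
Index 4: author = 2

Answer: cursor 2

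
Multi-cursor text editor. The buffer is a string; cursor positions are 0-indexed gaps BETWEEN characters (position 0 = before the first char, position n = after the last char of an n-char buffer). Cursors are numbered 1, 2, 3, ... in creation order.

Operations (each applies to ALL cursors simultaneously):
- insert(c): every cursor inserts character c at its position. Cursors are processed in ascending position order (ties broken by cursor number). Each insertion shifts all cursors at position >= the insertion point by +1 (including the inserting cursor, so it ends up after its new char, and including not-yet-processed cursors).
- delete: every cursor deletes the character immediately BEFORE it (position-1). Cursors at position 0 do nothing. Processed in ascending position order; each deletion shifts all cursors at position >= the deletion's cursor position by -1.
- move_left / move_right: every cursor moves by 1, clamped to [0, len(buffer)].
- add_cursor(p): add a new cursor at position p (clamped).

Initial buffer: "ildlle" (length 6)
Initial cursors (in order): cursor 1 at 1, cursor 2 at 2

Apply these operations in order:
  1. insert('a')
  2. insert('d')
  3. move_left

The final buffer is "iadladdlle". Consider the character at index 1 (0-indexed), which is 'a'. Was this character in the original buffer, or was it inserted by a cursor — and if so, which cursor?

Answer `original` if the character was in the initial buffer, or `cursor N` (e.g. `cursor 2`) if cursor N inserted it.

Answer: cursor 1

Derivation:
After op 1 (insert('a')): buffer="ialadlle" (len 8), cursors c1@2 c2@4, authorship .1.2....
After op 2 (insert('d')): buffer="iadladdlle" (len 10), cursors c1@3 c2@6, authorship .11.22....
After op 3 (move_left): buffer="iadladdlle" (len 10), cursors c1@2 c2@5, authorship .11.22....
Authorship (.=original, N=cursor N): . 1 1 . 2 2 . . . .
Index 1: author = 1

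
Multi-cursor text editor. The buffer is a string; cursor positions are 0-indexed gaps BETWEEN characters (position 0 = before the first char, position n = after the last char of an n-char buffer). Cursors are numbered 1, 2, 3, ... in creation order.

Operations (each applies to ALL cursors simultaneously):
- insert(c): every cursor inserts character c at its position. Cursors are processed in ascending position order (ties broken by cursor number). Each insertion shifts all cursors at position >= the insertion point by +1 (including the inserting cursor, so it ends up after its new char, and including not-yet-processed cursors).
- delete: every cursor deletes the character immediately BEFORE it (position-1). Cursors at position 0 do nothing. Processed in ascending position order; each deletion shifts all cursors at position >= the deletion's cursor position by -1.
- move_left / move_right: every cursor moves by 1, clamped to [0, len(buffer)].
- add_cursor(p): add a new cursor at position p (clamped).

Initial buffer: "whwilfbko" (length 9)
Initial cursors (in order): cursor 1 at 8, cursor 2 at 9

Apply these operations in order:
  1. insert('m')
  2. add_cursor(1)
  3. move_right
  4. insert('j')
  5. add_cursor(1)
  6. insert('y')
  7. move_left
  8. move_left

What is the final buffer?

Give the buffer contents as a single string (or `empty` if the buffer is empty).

Answer: wyhjywilfbkmojymjy

Derivation:
After op 1 (insert('m')): buffer="whwilfbkmom" (len 11), cursors c1@9 c2@11, authorship ........1.2
After op 2 (add_cursor(1)): buffer="whwilfbkmom" (len 11), cursors c3@1 c1@9 c2@11, authorship ........1.2
After op 3 (move_right): buffer="whwilfbkmom" (len 11), cursors c3@2 c1@10 c2@11, authorship ........1.2
After op 4 (insert('j')): buffer="whjwilfbkmojmj" (len 14), cursors c3@3 c1@12 c2@14, authorship ..3......1.122
After op 5 (add_cursor(1)): buffer="whjwilfbkmojmj" (len 14), cursors c4@1 c3@3 c1@12 c2@14, authorship ..3......1.122
After op 6 (insert('y')): buffer="wyhjywilfbkmojymjy" (len 18), cursors c4@2 c3@5 c1@15 c2@18, authorship .4.33......1.11222
After op 7 (move_left): buffer="wyhjywilfbkmojymjy" (len 18), cursors c4@1 c3@4 c1@14 c2@17, authorship .4.33......1.11222
After op 8 (move_left): buffer="wyhjywilfbkmojymjy" (len 18), cursors c4@0 c3@3 c1@13 c2@16, authorship .4.33......1.11222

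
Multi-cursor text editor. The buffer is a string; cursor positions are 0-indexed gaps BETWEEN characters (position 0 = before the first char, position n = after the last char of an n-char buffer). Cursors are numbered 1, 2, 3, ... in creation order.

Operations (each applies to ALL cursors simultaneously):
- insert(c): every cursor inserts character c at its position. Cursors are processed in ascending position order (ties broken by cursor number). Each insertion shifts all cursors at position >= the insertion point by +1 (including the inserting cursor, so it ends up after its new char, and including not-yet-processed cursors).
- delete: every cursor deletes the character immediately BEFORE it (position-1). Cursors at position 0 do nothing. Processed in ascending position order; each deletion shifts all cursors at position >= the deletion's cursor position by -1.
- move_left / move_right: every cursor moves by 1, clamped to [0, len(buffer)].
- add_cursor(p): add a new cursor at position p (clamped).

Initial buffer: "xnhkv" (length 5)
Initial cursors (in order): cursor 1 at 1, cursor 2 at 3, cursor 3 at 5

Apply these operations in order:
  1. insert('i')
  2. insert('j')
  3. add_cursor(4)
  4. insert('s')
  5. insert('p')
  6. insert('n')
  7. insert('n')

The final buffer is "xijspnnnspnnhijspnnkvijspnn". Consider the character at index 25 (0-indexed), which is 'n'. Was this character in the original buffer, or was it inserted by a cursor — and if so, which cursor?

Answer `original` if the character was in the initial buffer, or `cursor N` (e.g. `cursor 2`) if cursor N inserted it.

Answer: cursor 3

Derivation:
After op 1 (insert('i')): buffer="xinhikvi" (len 8), cursors c1@2 c2@5 c3@8, authorship .1..2..3
After op 2 (insert('j')): buffer="xijnhijkvij" (len 11), cursors c1@3 c2@7 c3@11, authorship .11..22..33
After op 3 (add_cursor(4)): buffer="xijnhijkvij" (len 11), cursors c1@3 c4@4 c2@7 c3@11, authorship .11..22..33
After op 4 (insert('s')): buffer="xijsnshijskvijs" (len 15), cursors c1@4 c4@6 c2@10 c3@15, authorship .111.4.222..333
After op 5 (insert('p')): buffer="xijspnsphijspkvijsp" (len 19), cursors c1@5 c4@8 c2@13 c3@19, authorship .1111.44.2222..3333
After op 6 (insert('n')): buffer="xijspnnspnhijspnkvijspn" (len 23), cursors c1@6 c4@10 c2@16 c3@23, authorship .11111.444.22222..33333
After op 7 (insert('n')): buffer="xijspnnnspnnhijspnnkvijspnn" (len 27), cursors c1@7 c4@12 c2@19 c3@27, authorship .111111.4444.222222..333333
Authorship (.=original, N=cursor N): . 1 1 1 1 1 1 . 4 4 4 4 . 2 2 2 2 2 2 . . 3 3 3 3 3 3
Index 25: author = 3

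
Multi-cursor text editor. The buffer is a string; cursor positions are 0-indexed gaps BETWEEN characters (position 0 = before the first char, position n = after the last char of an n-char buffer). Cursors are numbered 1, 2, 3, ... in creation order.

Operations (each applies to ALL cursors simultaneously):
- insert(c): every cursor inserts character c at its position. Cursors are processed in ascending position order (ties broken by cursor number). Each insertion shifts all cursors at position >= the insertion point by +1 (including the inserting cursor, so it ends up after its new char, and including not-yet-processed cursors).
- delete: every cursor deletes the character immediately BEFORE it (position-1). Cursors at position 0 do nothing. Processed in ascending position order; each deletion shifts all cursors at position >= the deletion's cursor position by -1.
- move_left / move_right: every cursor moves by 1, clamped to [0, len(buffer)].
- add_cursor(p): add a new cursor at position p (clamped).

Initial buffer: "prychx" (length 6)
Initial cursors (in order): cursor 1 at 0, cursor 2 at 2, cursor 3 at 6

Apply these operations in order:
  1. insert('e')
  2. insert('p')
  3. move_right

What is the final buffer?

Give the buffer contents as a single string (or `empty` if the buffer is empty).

After op 1 (insert('e')): buffer="epreychxe" (len 9), cursors c1@1 c2@4 c3@9, authorship 1..2....3
After op 2 (insert('p')): buffer="epprepychxep" (len 12), cursors c1@2 c2@6 c3@12, authorship 11..22....33
After op 3 (move_right): buffer="epprepychxep" (len 12), cursors c1@3 c2@7 c3@12, authorship 11..22....33

Answer: epprepychxep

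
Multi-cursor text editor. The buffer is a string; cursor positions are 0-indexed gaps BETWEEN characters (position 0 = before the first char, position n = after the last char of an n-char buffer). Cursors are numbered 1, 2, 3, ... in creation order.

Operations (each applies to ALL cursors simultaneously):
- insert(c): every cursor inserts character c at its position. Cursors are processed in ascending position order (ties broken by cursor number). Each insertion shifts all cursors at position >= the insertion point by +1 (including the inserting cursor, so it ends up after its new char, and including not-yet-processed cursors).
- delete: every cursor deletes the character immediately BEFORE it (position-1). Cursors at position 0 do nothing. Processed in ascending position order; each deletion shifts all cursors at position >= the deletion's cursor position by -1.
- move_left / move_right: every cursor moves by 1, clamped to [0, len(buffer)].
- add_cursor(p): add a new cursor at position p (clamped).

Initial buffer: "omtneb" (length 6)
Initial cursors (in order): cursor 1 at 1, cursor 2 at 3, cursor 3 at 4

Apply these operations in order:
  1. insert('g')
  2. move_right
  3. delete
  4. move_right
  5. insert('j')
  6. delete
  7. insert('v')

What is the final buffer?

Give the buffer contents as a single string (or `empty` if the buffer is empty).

Answer: ogtvggvbv

Derivation:
After op 1 (insert('g')): buffer="ogmtgngeb" (len 9), cursors c1@2 c2@5 c3@7, authorship .1..2.3..
After op 2 (move_right): buffer="ogmtgngeb" (len 9), cursors c1@3 c2@6 c3@8, authorship .1..2.3..
After op 3 (delete): buffer="ogtggb" (len 6), cursors c1@2 c2@4 c3@5, authorship .1.23.
After op 4 (move_right): buffer="ogtggb" (len 6), cursors c1@3 c2@5 c3@6, authorship .1.23.
After op 5 (insert('j')): buffer="ogtjggjbj" (len 9), cursors c1@4 c2@7 c3@9, authorship .1.1232.3
After op 6 (delete): buffer="ogtggb" (len 6), cursors c1@3 c2@5 c3@6, authorship .1.23.
After op 7 (insert('v')): buffer="ogtvggvbv" (len 9), cursors c1@4 c2@7 c3@9, authorship .1.1232.3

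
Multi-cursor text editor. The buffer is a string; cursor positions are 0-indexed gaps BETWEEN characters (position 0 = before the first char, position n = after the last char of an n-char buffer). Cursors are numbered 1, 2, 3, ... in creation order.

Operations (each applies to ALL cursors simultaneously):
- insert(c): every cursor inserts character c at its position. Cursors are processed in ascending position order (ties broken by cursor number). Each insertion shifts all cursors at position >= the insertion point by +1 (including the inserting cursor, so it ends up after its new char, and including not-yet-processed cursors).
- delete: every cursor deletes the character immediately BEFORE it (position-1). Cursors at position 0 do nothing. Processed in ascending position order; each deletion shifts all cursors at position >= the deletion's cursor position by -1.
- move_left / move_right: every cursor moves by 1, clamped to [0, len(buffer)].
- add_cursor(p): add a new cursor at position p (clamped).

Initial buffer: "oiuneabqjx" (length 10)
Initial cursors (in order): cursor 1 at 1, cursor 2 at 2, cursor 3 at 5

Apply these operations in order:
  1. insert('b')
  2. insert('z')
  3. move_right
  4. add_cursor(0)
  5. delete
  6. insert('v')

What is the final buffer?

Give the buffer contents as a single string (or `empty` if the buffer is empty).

Answer: vobzvbzvnebzvbqjx

Derivation:
After op 1 (insert('b')): buffer="obibunebabqjx" (len 13), cursors c1@2 c2@4 c3@8, authorship .1.2...3.....
After op 2 (insert('z')): buffer="obzibzunebzabqjx" (len 16), cursors c1@3 c2@6 c3@11, authorship .11.22...33.....
After op 3 (move_right): buffer="obzibzunebzabqjx" (len 16), cursors c1@4 c2@7 c3@12, authorship .11.22...33.....
After op 4 (add_cursor(0)): buffer="obzibzunebzabqjx" (len 16), cursors c4@0 c1@4 c2@7 c3@12, authorship .11.22...33.....
After op 5 (delete): buffer="obzbznebzbqjx" (len 13), cursors c4@0 c1@3 c2@5 c3@9, authorship .1122..33....
After op 6 (insert('v')): buffer="vobzvbzvnebzvbqjx" (len 17), cursors c4@1 c1@5 c2@8 c3@13, authorship 4.111222..333....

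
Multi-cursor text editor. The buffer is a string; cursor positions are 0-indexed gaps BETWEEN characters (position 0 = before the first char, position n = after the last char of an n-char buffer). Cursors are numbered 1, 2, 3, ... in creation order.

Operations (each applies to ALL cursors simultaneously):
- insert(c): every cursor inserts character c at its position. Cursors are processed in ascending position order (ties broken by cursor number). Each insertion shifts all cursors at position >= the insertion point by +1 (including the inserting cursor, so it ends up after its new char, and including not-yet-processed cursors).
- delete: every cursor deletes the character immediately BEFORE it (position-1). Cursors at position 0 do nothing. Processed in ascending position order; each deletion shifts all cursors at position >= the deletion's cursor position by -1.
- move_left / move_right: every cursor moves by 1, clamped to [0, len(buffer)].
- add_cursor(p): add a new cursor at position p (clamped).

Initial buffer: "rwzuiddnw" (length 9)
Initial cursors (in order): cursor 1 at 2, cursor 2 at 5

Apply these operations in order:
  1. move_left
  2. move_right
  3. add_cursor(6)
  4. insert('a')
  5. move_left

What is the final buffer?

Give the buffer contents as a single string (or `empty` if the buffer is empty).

After op 1 (move_left): buffer="rwzuiddnw" (len 9), cursors c1@1 c2@4, authorship .........
After op 2 (move_right): buffer="rwzuiddnw" (len 9), cursors c1@2 c2@5, authorship .........
After op 3 (add_cursor(6)): buffer="rwzuiddnw" (len 9), cursors c1@2 c2@5 c3@6, authorship .........
After op 4 (insert('a')): buffer="rwazuiadadnw" (len 12), cursors c1@3 c2@7 c3@9, authorship ..1...2.3...
After op 5 (move_left): buffer="rwazuiadadnw" (len 12), cursors c1@2 c2@6 c3@8, authorship ..1...2.3...

Answer: rwazuiadadnw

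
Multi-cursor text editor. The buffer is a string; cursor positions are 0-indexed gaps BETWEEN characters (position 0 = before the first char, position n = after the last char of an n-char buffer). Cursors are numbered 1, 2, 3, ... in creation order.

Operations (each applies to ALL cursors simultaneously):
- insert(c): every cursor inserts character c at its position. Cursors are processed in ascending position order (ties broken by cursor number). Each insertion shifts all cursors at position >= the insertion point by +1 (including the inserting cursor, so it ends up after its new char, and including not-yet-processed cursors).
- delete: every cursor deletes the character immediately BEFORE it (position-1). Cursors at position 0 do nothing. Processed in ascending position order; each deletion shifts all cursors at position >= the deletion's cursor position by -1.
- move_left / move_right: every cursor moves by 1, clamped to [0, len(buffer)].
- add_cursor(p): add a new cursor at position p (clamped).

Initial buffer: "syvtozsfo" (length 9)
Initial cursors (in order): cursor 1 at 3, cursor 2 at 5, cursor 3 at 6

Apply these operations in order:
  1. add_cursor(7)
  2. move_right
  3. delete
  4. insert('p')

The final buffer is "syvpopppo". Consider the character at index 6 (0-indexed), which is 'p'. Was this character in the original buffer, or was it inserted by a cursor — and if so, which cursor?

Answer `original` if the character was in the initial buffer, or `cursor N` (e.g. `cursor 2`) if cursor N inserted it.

After op 1 (add_cursor(7)): buffer="syvtozsfo" (len 9), cursors c1@3 c2@5 c3@6 c4@7, authorship .........
After op 2 (move_right): buffer="syvtozsfo" (len 9), cursors c1@4 c2@6 c3@7 c4@8, authorship .........
After op 3 (delete): buffer="syvoo" (len 5), cursors c1@3 c2@4 c3@4 c4@4, authorship .....
After op 4 (insert('p')): buffer="syvpopppo" (len 9), cursors c1@4 c2@8 c3@8 c4@8, authorship ...1.234.
Authorship (.=original, N=cursor N): . . . 1 . 2 3 4 .
Index 6: author = 3

Answer: cursor 3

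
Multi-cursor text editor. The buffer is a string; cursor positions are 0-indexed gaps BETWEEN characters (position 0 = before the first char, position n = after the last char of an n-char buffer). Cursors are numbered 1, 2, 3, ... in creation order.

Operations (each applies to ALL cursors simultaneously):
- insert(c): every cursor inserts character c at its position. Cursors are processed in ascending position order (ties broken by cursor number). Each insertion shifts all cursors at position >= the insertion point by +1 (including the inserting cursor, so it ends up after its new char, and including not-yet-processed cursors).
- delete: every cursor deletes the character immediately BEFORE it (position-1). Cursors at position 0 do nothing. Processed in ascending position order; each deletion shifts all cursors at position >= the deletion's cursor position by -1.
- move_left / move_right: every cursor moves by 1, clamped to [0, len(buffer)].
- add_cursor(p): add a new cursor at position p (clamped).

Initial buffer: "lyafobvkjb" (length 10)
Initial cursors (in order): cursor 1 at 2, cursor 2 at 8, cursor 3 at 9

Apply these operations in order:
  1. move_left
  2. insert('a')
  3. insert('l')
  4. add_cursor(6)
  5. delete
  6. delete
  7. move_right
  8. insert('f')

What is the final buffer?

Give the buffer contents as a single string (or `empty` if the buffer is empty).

After op 1 (move_left): buffer="lyafobvkjb" (len 10), cursors c1@1 c2@7 c3@8, authorship ..........
After op 2 (insert('a')): buffer="layafobvakajb" (len 13), cursors c1@2 c2@9 c3@11, authorship .1......2.3..
After op 3 (insert('l')): buffer="lalyafobvalkaljb" (len 16), cursors c1@3 c2@11 c3@14, authorship .11......22.33..
After op 4 (add_cursor(6)): buffer="lalyafobvalkaljb" (len 16), cursors c1@3 c4@6 c2@11 c3@14, authorship .11......22.33..
After op 5 (delete): buffer="layaobvakajb" (len 12), cursors c1@2 c4@4 c2@8 c3@10, authorship .1.....2.3..
After op 6 (delete): buffer="lyobvkjb" (len 8), cursors c1@1 c4@2 c2@5 c3@6, authorship ........
After op 7 (move_right): buffer="lyobvkjb" (len 8), cursors c1@2 c4@3 c2@6 c3@7, authorship ........
After op 8 (insert('f')): buffer="lyfofbvkfjfb" (len 12), cursors c1@3 c4@5 c2@9 c3@11, authorship ..1.4...2.3.

Answer: lyfofbvkfjfb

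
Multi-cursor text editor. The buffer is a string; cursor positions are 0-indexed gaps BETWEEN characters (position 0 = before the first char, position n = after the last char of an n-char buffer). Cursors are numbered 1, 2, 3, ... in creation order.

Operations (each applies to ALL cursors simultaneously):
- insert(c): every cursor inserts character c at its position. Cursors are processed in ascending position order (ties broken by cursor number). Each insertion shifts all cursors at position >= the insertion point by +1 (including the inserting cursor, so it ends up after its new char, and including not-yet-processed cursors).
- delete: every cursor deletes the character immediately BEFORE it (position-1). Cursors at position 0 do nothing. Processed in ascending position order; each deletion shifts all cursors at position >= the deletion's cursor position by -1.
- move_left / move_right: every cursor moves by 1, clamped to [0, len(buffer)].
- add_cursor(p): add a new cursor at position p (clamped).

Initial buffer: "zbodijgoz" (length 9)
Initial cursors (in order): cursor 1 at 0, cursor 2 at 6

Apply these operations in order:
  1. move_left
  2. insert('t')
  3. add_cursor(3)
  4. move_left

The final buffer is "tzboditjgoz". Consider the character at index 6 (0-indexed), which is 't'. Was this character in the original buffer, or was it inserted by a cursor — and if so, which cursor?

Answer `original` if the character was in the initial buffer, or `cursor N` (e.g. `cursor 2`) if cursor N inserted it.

After op 1 (move_left): buffer="zbodijgoz" (len 9), cursors c1@0 c2@5, authorship .........
After op 2 (insert('t')): buffer="tzboditjgoz" (len 11), cursors c1@1 c2@7, authorship 1.....2....
After op 3 (add_cursor(3)): buffer="tzboditjgoz" (len 11), cursors c1@1 c3@3 c2@7, authorship 1.....2....
After op 4 (move_left): buffer="tzboditjgoz" (len 11), cursors c1@0 c3@2 c2@6, authorship 1.....2....
Authorship (.=original, N=cursor N): 1 . . . . . 2 . . . .
Index 6: author = 2

Answer: cursor 2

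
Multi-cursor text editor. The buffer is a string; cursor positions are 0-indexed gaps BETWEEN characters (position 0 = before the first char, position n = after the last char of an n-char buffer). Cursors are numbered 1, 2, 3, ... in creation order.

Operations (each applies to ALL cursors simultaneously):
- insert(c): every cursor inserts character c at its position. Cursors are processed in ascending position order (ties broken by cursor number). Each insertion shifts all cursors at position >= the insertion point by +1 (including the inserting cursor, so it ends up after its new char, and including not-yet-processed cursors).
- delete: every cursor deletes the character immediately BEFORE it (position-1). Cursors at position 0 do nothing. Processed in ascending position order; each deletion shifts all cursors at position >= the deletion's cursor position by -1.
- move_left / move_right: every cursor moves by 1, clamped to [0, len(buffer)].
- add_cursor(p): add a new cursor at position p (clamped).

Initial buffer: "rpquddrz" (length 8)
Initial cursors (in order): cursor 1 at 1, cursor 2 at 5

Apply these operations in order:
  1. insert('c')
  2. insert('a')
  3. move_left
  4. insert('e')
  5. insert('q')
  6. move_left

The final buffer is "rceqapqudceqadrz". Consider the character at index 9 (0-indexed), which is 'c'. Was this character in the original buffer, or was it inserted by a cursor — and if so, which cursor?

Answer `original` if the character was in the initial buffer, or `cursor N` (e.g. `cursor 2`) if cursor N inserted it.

After op 1 (insert('c')): buffer="rcpqudcdrz" (len 10), cursors c1@2 c2@7, authorship .1....2...
After op 2 (insert('a')): buffer="rcapqudcadrz" (len 12), cursors c1@3 c2@9, authorship .11....22...
After op 3 (move_left): buffer="rcapqudcadrz" (len 12), cursors c1@2 c2@8, authorship .11....22...
After op 4 (insert('e')): buffer="rceapqudceadrz" (len 14), cursors c1@3 c2@10, authorship .111....222...
After op 5 (insert('q')): buffer="rceqapqudceqadrz" (len 16), cursors c1@4 c2@12, authorship .1111....2222...
After op 6 (move_left): buffer="rceqapqudceqadrz" (len 16), cursors c1@3 c2@11, authorship .1111....2222...
Authorship (.=original, N=cursor N): . 1 1 1 1 . . . . 2 2 2 2 . . .
Index 9: author = 2

Answer: cursor 2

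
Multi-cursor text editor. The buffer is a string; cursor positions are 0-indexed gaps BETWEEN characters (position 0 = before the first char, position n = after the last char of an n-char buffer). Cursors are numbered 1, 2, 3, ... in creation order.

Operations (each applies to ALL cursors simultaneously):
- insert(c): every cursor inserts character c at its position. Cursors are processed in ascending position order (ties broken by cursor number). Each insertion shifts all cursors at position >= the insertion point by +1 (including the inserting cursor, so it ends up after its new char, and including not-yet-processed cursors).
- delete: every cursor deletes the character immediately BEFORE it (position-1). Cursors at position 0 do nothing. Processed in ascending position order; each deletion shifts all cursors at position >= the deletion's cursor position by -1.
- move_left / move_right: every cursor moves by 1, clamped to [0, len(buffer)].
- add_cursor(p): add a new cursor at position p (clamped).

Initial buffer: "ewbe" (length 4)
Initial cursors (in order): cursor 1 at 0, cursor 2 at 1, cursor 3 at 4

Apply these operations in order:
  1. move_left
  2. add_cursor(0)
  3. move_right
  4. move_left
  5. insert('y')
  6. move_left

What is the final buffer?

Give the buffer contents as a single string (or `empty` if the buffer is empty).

Answer: yyyewbye

Derivation:
After op 1 (move_left): buffer="ewbe" (len 4), cursors c1@0 c2@0 c3@3, authorship ....
After op 2 (add_cursor(0)): buffer="ewbe" (len 4), cursors c1@0 c2@0 c4@0 c3@3, authorship ....
After op 3 (move_right): buffer="ewbe" (len 4), cursors c1@1 c2@1 c4@1 c3@4, authorship ....
After op 4 (move_left): buffer="ewbe" (len 4), cursors c1@0 c2@0 c4@0 c3@3, authorship ....
After op 5 (insert('y')): buffer="yyyewbye" (len 8), cursors c1@3 c2@3 c4@3 c3@7, authorship 124...3.
After op 6 (move_left): buffer="yyyewbye" (len 8), cursors c1@2 c2@2 c4@2 c3@6, authorship 124...3.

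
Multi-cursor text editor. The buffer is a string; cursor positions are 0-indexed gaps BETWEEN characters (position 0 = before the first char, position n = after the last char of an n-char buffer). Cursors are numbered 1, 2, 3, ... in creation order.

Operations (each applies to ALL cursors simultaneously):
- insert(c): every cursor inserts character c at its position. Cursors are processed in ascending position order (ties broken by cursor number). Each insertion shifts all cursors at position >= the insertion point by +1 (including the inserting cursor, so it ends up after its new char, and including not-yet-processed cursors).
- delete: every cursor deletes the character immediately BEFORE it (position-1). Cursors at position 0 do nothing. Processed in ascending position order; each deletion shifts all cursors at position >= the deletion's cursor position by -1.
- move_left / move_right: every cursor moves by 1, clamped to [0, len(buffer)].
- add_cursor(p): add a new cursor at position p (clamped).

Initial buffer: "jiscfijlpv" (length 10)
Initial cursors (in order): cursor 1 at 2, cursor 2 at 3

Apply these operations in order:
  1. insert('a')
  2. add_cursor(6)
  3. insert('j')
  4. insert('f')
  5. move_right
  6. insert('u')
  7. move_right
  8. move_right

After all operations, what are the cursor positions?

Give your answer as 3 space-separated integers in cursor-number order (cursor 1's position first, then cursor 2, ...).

After op 1 (insert('a')): buffer="jiasacfijlpv" (len 12), cursors c1@3 c2@5, authorship ..1.2.......
After op 2 (add_cursor(6)): buffer="jiasacfijlpv" (len 12), cursors c1@3 c2@5 c3@6, authorship ..1.2.......
After op 3 (insert('j')): buffer="jiajsajcjfijlpv" (len 15), cursors c1@4 c2@7 c3@9, authorship ..11.22.3......
After op 4 (insert('f')): buffer="jiajfsajfcjffijlpv" (len 18), cursors c1@5 c2@9 c3@12, authorship ..111.222.33......
After op 5 (move_right): buffer="jiajfsajfcjffijlpv" (len 18), cursors c1@6 c2@10 c3@13, authorship ..111.222.33......
After op 6 (insert('u')): buffer="jiajfsuajfcujffuijlpv" (len 21), cursors c1@7 c2@12 c3@16, authorship ..111.1222.233.3.....
After op 7 (move_right): buffer="jiajfsuajfcujffuijlpv" (len 21), cursors c1@8 c2@13 c3@17, authorship ..111.1222.233.3.....
After op 8 (move_right): buffer="jiajfsuajfcujffuijlpv" (len 21), cursors c1@9 c2@14 c3@18, authorship ..111.1222.233.3.....

Answer: 9 14 18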